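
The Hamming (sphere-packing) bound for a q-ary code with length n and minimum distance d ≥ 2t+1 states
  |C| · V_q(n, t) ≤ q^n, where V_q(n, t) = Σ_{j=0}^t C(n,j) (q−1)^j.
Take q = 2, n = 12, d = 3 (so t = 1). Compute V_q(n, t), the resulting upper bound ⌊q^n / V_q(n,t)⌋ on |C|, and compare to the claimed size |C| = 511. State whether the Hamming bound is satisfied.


V_q(n, t) = 13, q^n = 4096, Hamming bound = 315, |C| = 511 > bound (violated).

Step 1: Compute V_q(n, t) = Σ_{j=0}^1 C(n, j) (q−1)^j.
  j = 0: C(12,0)·(1)^0 = 1·1 = 1.
  j = 1: C(12,1)·(1)^1 = 12·1 = 12.
  V_q(n, t) = 1 + 12 = 13.
Step 2: q^n = 2^12 = 4096.
Step 3: Hamming bound ⌊q^n / V_q(n,t)⌋ = ⌊4096/13⌋ = 315.
Step 4: Compare |C| = 511 to 315: violated.
The claimed |C| lies above the Hamming bound, so no 2-ary code of length 12 with d ≥ 3 can have 511 codewords.


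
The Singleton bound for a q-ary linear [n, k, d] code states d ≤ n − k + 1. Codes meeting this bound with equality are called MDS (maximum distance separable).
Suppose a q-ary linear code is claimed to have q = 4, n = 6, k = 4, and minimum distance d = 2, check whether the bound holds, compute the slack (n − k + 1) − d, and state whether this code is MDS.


Singleton RHS = n − k + 1 = 3, slack = 1, bound satisfied, not MDS.

Singleton bound: d ≤ n − k + 1.
Here n = 6, k = 4, so n − k + 1 = 3.
Given d = 2, check d ≤ 3: YES.
Slack = (n − k + 1) − d = 1.
The code is NOT MDS (slack = 1 > 0).
Description: the claimed parameters are [6, 4, 2]_4; such a code would be non-MDS.


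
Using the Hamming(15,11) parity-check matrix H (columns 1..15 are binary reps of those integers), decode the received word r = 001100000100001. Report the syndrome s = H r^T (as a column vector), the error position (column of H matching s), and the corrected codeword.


s = (0, 0, 1, 0)^T, error position = 2, corrected codeword c = 011100000100001

Compute s = H r^T mod 2 one row at a time:
  s_1 = 0 + 0 + 1 + 0 + 0 + 0 + 0 + 1 = 2 ≡ 0 (mod 2).
  s_2 = 1 + 0 + 0 + 0 + 0 + 0 + 0 + 1 = 2 ≡ 0 (mod 2).
  s_3 = 0 + 1 + 0 + 0 + 1 + 0 + 0 + 1 = 3 ≡ 1 (mod 2).
  s_4 = 0 + 1 + 0 + 0 + 0 + 0 + 0 + 1 = 2 ≡ 0 (mod 2).
s = (0, 0, 1, 0)^T — this equals column 2 of H (binary 0010), so error is at position 2.
Correct: flip bit 2 of r = 001100000100001 to get c = 011100000100001.


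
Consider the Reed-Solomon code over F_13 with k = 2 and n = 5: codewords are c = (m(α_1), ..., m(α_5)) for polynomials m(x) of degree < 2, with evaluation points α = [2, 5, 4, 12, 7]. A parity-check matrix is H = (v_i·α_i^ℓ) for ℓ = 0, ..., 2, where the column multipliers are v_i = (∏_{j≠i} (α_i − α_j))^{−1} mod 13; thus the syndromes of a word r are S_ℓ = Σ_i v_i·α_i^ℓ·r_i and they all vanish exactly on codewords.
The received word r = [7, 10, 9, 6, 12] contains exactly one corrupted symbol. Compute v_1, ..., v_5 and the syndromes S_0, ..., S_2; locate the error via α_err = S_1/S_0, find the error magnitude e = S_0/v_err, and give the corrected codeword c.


S = (3, 10, 3), error at position 4, error magnitude e = 2, c = [7, 10, 9, 4, 12].

Step 1: column multipliers v_i = (∏_{j≠i}(α_i − α_j))^{−1} mod 13.
  i = 1 (α = 2): (2−5)(2−4)(2−12)(2−7) = (−3)·(−2)·(−10)·(−5) = 300 ≡ 1, so v_1 = 1^{−1} = 1 (mod 13).
  i = 2 (α = 5): (5−2)(5−4)(5−12)(5−7) = 3·1·(−7)·(−2) = 42 ≡ 3, so v_2 = 3^{−1} = 9 (mod 13).
  i = 3 (α = 4): (4−2)(4−5)(4−12)(4−7) = 2·(−1)·(−8)·(−3) = −48 ≡ 4, so v_3 = 4^{−1} = 10 (mod 13).
  i = 4 (α = 12): (12−2)(12−5)(12−4)(12−7) = 10·7·8·5 = 2800 ≡ 5, so v_4 = 5^{−1} = 8 (mod 13).
  i = 5 (α = 7): (7−2)(7−5)(7−4)(7−12) = 5·2·3·(−5) = −150 ≡ 6, so v_5 = 6^{−1} = 11 (mod 13).
  v = [1, 9, 10, 8, 11].
Step 2: syndromes of r = [7, 10, 9, 6, 12] (all sums mod 13).
  S_0 = Σ v_i r_i = 1·7 + 9·10 + 10·9 + 8·6 + 11·12 = 367 ≡ 3.
  S_1 = Σ v_i α_i r_i = 1·2·7 + 9·5·10 + 10·4·9 + 8·12·6 + 11·7·12 = 2324 ≡ 10.
  α_i^2 mod 13 = [4, 12, 3, 1, 10].
  S_2 = Σ v_i α_i^2 r_i = 1·4·7 + 9·12·10 + 10·3·9 + 8·1·6 + 11·10·12 = 2746 ≡ 3.
  S = (3, 10, 3) ≠ 0, so r is not a codeword (an error is present).
Step 3: locate the error. For a single error e at position i, S_ℓ = v_i·e·α_i^ℓ, so α_err = S_1/S_0.
  S_0^{−1} = 3^{−1} = 9 (mod 13), so α_err = 10·9 = 90 ≡ 12 = α_4. Error position i = 4.
  Consistency check: S_2/S_1 = 3·4 = 12 ≡ 12 = α_err ✓ (single-error assumption holds).
Step 4: error magnitude e = S_0/v_4 = S_0·∏_{j≠4}(α_4 − α_j) = 3·5 = 15 ≡ 2 (mod 13).
Step 5: correct position 4: c_4 = r_4 − e = 6 − 2 ≡ 4 (mod 13). Hence c = [7, 10, 9, 4, 12].
  Check: interpolating c through the α_i gives m(x) = 5 + 1·x (degree < 2) with m(α_i) = c_i for every i, so c is indeed a codeword.


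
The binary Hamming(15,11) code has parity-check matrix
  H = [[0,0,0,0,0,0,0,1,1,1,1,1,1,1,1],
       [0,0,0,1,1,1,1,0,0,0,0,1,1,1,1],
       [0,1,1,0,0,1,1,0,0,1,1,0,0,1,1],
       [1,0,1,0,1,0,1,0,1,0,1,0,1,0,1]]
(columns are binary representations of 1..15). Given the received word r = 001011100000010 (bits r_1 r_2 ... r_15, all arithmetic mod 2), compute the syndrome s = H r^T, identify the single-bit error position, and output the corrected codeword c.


s = (1, 0, 0, 1)^T, error position = 9, corrected codeword c = 001011101000010

Compute s = H r^T mod 2 one row at a time:
  s_1 = 0 + 0 + 0 + 0 + 0 + 0 + 1 + 0 = 1 ≡ 1 (mod 2).
  s_2 = 0 + 1 + 1 + 1 + 0 + 0 + 1 + 0 = 4 ≡ 0 (mod 2).
  s_3 = 0 + 1 + 1 + 1 + 0 + 0 + 1 + 0 = 4 ≡ 0 (mod 2).
  s_4 = 0 + 1 + 1 + 1 + 0 + 0 + 0 + 0 = 3 ≡ 1 (mod 2).
s = (1, 0, 0, 1)^T — this equals column 9 of H (binary 1001), so error is at position 9.
Correct: flip bit 9 of r = 001011100000010 to get c = 001011101000010.


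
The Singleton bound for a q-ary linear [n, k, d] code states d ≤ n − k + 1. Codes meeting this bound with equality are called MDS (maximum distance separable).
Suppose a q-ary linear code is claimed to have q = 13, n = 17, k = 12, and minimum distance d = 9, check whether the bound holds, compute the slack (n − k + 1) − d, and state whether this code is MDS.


Singleton RHS = n − k + 1 = 6, slack = -3, bound violated (no such code; not MDS).

Singleton bound: d ≤ n − k + 1.
Here n = 17, k = 12, so n − k + 1 = 6.
Given d = 9, check d ≤ 6: NO.
Slack = (n − k + 1) − d = -3.
The slack is negative: d = 9 exceeds n − k + 1 = 6 by 3, so the Singleton bound is violated and no linear [17, 12, 9]_13 code can exist. In particular it is not MDS (MDS requires d = n − k + 1 exactly).
Description: the claimed parameters are [17, 12, 9]_13; such a code would be impossible (violates the Singleton bound).


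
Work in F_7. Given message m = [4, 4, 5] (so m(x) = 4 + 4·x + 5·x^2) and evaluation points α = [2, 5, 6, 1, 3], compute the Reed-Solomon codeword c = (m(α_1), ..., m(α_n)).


c = [4, 2, 5, 6, 5]

Message polynomial: m(x) = 4 + 4·x + 5·x^2 (mod 7).
For each evaluation point α_i, compute m(α_i) mod 7:
  α_1 = 2: Horner steps 5 → 0 → 4, so m(2) = 4.
  α_2 = 5: Horner steps 5 → 1 → 2, so m(5) = 2.
  α_3 = 6: Horner steps 5 → 6 → 5, so m(6) = 5.
  α_4 = 1: Horner steps 5 → 2 → 6, so m(1) = 6.
  α_5 = 3: Horner steps 5 → 5 → 5, so m(3) = 5.
Codeword c = [4, 2, 5, 6, 5] ∈ F_7^5.


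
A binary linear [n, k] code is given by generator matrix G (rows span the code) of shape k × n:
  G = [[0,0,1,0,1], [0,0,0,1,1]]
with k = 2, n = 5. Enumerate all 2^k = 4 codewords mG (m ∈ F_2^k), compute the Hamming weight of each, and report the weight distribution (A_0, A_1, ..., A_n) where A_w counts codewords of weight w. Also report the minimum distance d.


Weight distribution: A_0 = 1, A_2 = 3. Minimum distance d = 2.

Enumerate all 2^2 = 4 messages m ∈ F_2^2.
For each, compute codeword c = mG in F_2^5, then tally its weight.
  m = 00 → c = 00000, weight = 0.
  m = 10 → c = 00101, weight = 2.
  m = 01 → c = 00011, weight = 2.
  m = 11 → c = 00110, weight = 2.
Tally weights:
  weight 0: 1 codewords.
  weight 2: 3 codewords.
Minimum distance d = smallest w > 0 with A_w > 0 = 2.
Sanity: Σ A_w = 4 = 2^2 = 4 ✓.


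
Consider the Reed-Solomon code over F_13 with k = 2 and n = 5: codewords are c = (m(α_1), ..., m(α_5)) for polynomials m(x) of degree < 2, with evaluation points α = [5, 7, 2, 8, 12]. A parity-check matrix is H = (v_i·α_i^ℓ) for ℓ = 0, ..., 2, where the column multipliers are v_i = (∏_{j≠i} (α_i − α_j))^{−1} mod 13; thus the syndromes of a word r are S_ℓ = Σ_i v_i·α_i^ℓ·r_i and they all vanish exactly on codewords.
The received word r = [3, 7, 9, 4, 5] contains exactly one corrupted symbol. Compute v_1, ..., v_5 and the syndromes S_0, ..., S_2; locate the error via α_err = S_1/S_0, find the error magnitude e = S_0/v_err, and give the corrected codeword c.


S = (4, 7, 9), error at position 1, error magnitude e = 3, c = [0, 7, 9, 4, 5].

Step 1: column multipliers v_i = (∏_{j≠i}(α_i − α_j))^{−1} mod 13.
  i = 1 (α = 5): (5−7)(5−2)(5−8)(5−12) = (−2)·3·(−3)·(−7) = −126 ≡ 4, so v_1 = 4^{−1} = 10 (mod 13).
  i = 2 (α = 7): (7−5)(7−2)(7−8)(7−12) = 2·5·(−1)·(−5) = 50 ≡ 11, so v_2 = 11^{−1} = 6 (mod 13).
  i = 3 (α = 2): (2−5)(2−7)(2−8)(2−12) = (−3)·(−5)·(−6)·(−10) = 900 ≡ 3, so v_3 = 3^{−1} = 9 (mod 13).
  i = 4 (α = 8): (8−5)(8−7)(8−2)(8−12) = 3·1·6·(−4) = −72 ≡ 6, so v_4 = 6^{−1} = 11 (mod 13).
  i = 5 (α = 12): (12−5)(12−7)(12−2)(12−8) = 7·5·10·4 = 1400 ≡ 9, so v_5 = 9^{−1} = 3 (mod 13).
  v = [10, 6, 9, 11, 3].
Step 2: syndromes of r = [3, 7, 9, 4, 5] (all sums mod 13).
  S_0 = Σ v_i r_i = 10·3 + 6·7 + 9·9 + 11·4 + 3·5 = 212 ≡ 4.
  S_1 = Σ v_i α_i r_i = 10·5·3 + 6·7·7 + 9·2·9 + 11·8·4 + 3·12·5 = 1138 ≡ 7.
  α_i^2 mod 13 = [12, 10, 4, 12, 1].
  S_2 = Σ v_i α_i^2 r_i = 10·12·3 + 6·10·7 + 9·4·9 + 11·12·4 + 3·1·5 = 1647 ≡ 9.
  S = (4, 7, 9) ≠ 0, so r is not a codeword (an error is present).
Step 3: locate the error. For a single error e at position i, S_ℓ = v_i·e·α_i^ℓ, so α_err = S_1/S_0.
  S_0^{−1} = 4^{−1} = 10 (mod 13), so α_err = 7·10 = 70 ≡ 5 = α_1. Error position i = 1.
  Consistency check: S_2/S_1 = 9·2 = 18 ≡ 5 = α_err ✓ (single-error assumption holds).
Step 4: error magnitude e = S_0/v_1 = S_0·∏_{j≠1}(α_1 − α_j) = 4·4 = 16 ≡ 3 (mod 13).
Step 5: correct position 1: c_1 = r_1 − e = 3 − 3 ≡ 0 (mod 13). Hence c = [0, 7, 9, 4, 5].
  Check: interpolating c through the α_i gives m(x) = 2 + 10·x (degree < 2) with m(α_i) = c_i for every i, so c is indeed a codeword.


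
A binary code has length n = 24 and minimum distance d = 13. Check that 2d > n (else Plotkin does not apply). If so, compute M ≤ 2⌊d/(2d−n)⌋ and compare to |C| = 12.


Plotkin bound M ≤ 12; given |C| = 12 ≤ bound (satisfied).

Check applicability: 2d = 26, n = 24.
2d − n = 2 > 0, so Plotkin applies.
Compute d/(2d−n) = 13/2 ≈ 6.5000.
⌊d/(2d−n)⌋ = 6.
Plotkin bound: M ≤ 2·6 = 12.
Given |C| = 12, check: satisfied.
This |C| is at the Plotkin bound.


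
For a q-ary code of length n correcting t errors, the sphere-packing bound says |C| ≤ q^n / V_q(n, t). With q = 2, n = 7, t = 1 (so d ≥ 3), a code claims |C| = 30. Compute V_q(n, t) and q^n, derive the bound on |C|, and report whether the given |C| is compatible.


V_q(n, t) = 8, q^n = 128, Hamming bound = 16, |C| = 30 > bound (violated).

Step 1: Compute V_q(n, t) = Σ_{j=0}^1 C(n, j) (q−1)^j.
  j = 0: C(7,0)·(1)^0 = 1·1 = 1.
  j = 1: C(7,1)·(1)^1 = 7·1 = 7.
  V_q(n, t) = 1 + 7 = 8.
Step 2: q^n = 2^7 = 128.
Step 3: Hamming bound ⌊q^n / V_q(n,t)⌋ = ⌊128/8⌋ = 16.
Step 4: Compare |C| = 30 to 16: violated.
The claimed |C| lies above the Hamming bound, so no 2-ary code of length 7 with d ≥ 3 can have 30 codewords.


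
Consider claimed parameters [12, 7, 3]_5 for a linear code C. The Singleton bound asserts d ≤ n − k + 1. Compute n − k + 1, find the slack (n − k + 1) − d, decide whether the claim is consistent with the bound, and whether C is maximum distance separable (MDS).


Singleton RHS = n − k + 1 = 6, slack = 3, bound satisfied, not MDS.

Singleton bound: d ≤ n − k + 1.
Here n = 12, k = 7, so n − k + 1 = 6.
Given d = 3, check d ≤ 6: YES.
Slack = (n − k + 1) − d = 3.
The code is NOT MDS (slack = 3 > 0).
Description: the claimed parameters are [12, 7, 3]_5; such a code would be non-MDS.


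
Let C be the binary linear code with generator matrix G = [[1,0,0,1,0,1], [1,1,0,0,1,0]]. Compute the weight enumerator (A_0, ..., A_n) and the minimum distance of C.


Weight distribution: A_0 = 1, A_3 = 2, A_4 = 1. Minimum distance d = 3.

Enumerate all 2^2 = 4 messages m ∈ F_2^2.
For each, compute codeword c = mG in F_2^6, then tally its weight.
  m = 00 → c = 000000, weight = 0.
  m = 10 → c = 100101, weight = 3.
  m = 01 → c = 110010, weight = 3.
  m = 11 → c = 010111, weight = 4.
Tally weights:
  weight 0: 1 codewords.
  weight 3: 2 codewords.
  weight 4: 1 codewords.
Minimum distance d = smallest w > 0 with A_w > 0 = 3.
Sanity: Σ A_w = 4 = 2^2 = 4 ✓.


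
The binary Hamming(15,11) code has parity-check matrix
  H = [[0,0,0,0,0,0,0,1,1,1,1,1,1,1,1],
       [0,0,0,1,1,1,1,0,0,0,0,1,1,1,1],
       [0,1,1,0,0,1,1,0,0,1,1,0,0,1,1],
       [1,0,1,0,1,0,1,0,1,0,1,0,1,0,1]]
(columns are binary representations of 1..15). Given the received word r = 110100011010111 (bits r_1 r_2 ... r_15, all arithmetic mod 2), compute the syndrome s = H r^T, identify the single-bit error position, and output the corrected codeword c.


s = (0, 0, 0, 1)^T, error position = 1, corrected codeword c = 010100011010111

Compute s = H r^T mod 2 one row at a time:
  s_1 = 1 + 1 + 0 + 1 + 0 + 1 + 1 + 1 = 6 ≡ 0 (mod 2).
  s_2 = 1 + 0 + 0 + 0 + 0 + 1 + 1 + 1 = 4 ≡ 0 (mod 2).
  s_3 = 1 + 0 + 0 + 0 + 0 + 1 + 1 + 1 = 4 ≡ 0 (mod 2).
  s_4 = 1 + 0 + 0 + 0 + 1 + 1 + 1 + 1 = 5 ≡ 1 (mod 2).
s = (0, 0, 0, 1)^T — this equals column 1 of H (binary 0001), so error is at position 1.
Correct: flip bit 1 of r = 110100011010111 to get c = 010100011010111.


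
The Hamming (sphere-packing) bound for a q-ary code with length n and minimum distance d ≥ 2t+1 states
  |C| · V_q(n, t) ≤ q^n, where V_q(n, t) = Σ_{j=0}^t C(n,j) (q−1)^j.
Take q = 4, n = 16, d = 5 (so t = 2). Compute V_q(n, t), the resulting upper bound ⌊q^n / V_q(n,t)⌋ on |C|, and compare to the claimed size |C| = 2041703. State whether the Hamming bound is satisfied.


V_q(n, t) = 1129, q^n = 4294967296, Hamming bound = 3804222, |C| = 2041703 ≤ bound (satisfied).

Step 1: Compute V_q(n, t) = Σ_{j=0}^2 C(n, j) (q−1)^j.
  j = 0: C(16,0)·(3)^0 = 1·1 = 1.
  j = 1: C(16,1)·(3)^1 = 16·3 = 48.
  j = 2: C(16,2)·(3)^2 = 120·9 = 1080.
  V_q(n, t) = 1 + 48 + 1080 = 1129.
Step 2: q^n = 4^16 = 4294967296.
Step 3: Hamming bound ⌊q^n / V_q(n,t)⌋ = ⌊4294967296/1129⌋ = 3804222.
Step 4: Compare |C| = 2041703 to 3804222: satisfied.
The claimed |C| lies below the Hamming bound.


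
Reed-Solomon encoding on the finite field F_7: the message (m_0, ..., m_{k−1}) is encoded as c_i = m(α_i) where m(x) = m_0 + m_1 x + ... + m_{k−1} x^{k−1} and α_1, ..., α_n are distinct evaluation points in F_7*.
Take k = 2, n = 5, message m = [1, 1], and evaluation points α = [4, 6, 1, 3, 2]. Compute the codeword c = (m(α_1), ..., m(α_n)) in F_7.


c = [5, 0, 2, 4, 3]

Message polynomial: m(x) = 1 + 1·x (mod 7).
For each evaluation point α_i, compute m(α_i) mod 7:
  α_1 = 4: Horner steps 1 → 5, so m(4) = 5.
  α_2 = 6: Horner steps 1 → 0, so m(6) = 0.
  α_3 = 1: Horner steps 1 → 2, so m(1) = 2.
  α_4 = 3: Horner steps 1 → 4, so m(3) = 4.
  α_5 = 2: Horner steps 1 → 3, so m(2) = 3.
Codeword c = [5, 0, 2, 4, 3] ∈ F_7^5.


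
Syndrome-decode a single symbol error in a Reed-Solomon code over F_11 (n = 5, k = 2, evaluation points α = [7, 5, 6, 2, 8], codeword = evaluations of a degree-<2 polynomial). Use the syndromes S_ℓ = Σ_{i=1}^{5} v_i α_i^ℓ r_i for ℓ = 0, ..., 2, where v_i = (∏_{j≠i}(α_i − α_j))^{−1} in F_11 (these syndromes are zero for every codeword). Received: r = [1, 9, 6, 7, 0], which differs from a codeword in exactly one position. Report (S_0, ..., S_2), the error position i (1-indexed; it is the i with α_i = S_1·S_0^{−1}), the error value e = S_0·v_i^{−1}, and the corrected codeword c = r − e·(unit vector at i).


S = (9, 8, 1), error at position 1, error magnitude e = 9, c = [3, 9, 6, 7, 0].

Step 1: column multipliers v_i = (∏_{j≠i}(α_i − α_j))^{−1} mod 11.
  i = 1 (α = 7): (7−5)(7−6)(7−2)(7−8) = 2·1·5·(−1) = −10 ≡ 1, so v_1 = 1^{−1} = 1 (mod 11).
  i = 2 (α = 5): (5−7)(5−6)(5−2)(5−8) = (−2)·(−1)·3·(−3) = −18 ≡ 4, so v_2 = 4^{−1} = 3 (mod 11).
  i = 3 (α = 6): (6−7)(6−5)(6−2)(6−8) = (−1)·1·4·(−2) = 8 ≡ 8, so v_3 = 8^{−1} = 7 (mod 11).
  i = 4 (α = 2): (2−7)(2−5)(2−6)(2−8) = (−5)·(−3)·(−4)·(−6) = 360 ≡ 8, so v_4 = 8^{−1} = 7 (mod 11).
  i = 5 (α = 8): (8−7)(8−5)(8−6)(8−2) = 1·3·2·6 = 36 ≡ 3, so v_5 = 3^{−1} = 4 (mod 11).
  v = [1, 3, 7, 7, 4].
Step 2: syndromes of r = [1, 9, 6, 7, 0] (all sums mod 11).
  S_0 = Σ v_i r_i = 1·1 + 3·9 + 7·6 + 7·7 + 4·0 = 119 ≡ 9.
  S_1 = Σ v_i α_i r_i = 1·7·1 + 3·5·9 + 7·6·6 + 7·2·7 + 4·8·0 = 492 ≡ 8.
  α_i^2 mod 11 = [5, 3, 3, 4, 9].
  S_2 = Σ v_i α_i^2 r_i = 1·5·1 + 3·3·9 + 7·3·6 + 7·4·7 + 4·9·0 = 408 ≡ 1.
  S = (9, 8, 1) ≠ 0, so r is not a codeword (an error is present).
Step 3: locate the error. For a single error e at position i, S_ℓ = v_i·e·α_i^ℓ, so α_err = S_1/S_0.
  S_0^{−1} = 9^{−1} = 5 (mod 11), so α_err = 8·5 = 40 ≡ 7 = α_1. Error position i = 1.
  Consistency check: S_2/S_1 = 1·7 = 7 ≡ 7 = α_err ✓ (single-error assumption holds).
Step 4: error magnitude e = S_0/v_1 = S_0·∏_{j≠1}(α_1 − α_j) = 9·1 = 9 ≡ 9 (mod 11).
Step 5: correct position 1: c_1 = r_1 − e = 1 − 9 ≡ 3 (mod 11). Hence c = [3, 9, 6, 7, 0].
  Check: interpolating c through the α_i gives m(x) = 2 + 8·x (degree < 2) with m(α_i) = c_i for every i, so c is indeed a codeword.


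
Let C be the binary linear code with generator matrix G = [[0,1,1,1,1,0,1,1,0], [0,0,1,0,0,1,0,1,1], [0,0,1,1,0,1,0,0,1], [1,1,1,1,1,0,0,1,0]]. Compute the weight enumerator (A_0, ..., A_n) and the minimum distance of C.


Weight distribution: A_0 = 1, A_2 = 2, A_4 = 5, A_6 = 8. Minimum distance d = 2.

Enumerate all 2^4 = 16 messages m ∈ F_2^4.
For each, compute codeword c = mG in F_2^9, then tally its weight.
  m = 0000 → c = 000000000, weight = 0.
  m = 1000 → c = 011110110, weight = 6.
  m = 0100 → c = 001001011, weight = 4.
  m = 1100 → c = 010111101, weight = 6.
  m = 0010 → c = 001101001, weight = 4.
  m = 1010 → c = 010011111, weight = 6.
  m = 0110 → c = 000100010, weight = 2.
  m = 1110 → c = 011010100, weight = 4.
  m = 0001 → c = 111110010, weight = 6.
  m = 1001 → c = 100000100, weight = 2.
  m = 0101 → c = 110111001, weight = 6.
  m = 1101 → c = 101001111, weight = 6.
  m = 0011 → c = 110011011, weight = 6.
  m = 1011 → c = 101101101, weight = 6.
  m = 0111 → c = 111010000, weight = 4.
  m = 1111 → c = 100100110, weight = 4.
Tally weights:
  weight 0: 1 codewords.
  weight 2: 2 codewords.
  weight 4: 5 codewords.
  weight 6: 8 codewords.
Minimum distance d = smallest w > 0 with A_w > 0 = 2.
Sanity: Σ A_w = 16 = 2^4 = 16 ✓.


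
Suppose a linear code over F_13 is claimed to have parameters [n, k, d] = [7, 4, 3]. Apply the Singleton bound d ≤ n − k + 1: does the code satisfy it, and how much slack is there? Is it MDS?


Singleton RHS = n − k + 1 = 4, slack = 1, bound satisfied, not MDS.

Singleton bound: d ≤ n − k + 1.
Here n = 7, k = 4, so n − k + 1 = 4.
Given d = 3, check d ≤ 4: YES.
Slack = (n − k + 1) − d = 1.
The code is NOT MDS (slack = 1 > 0).
Description: the claimed parameters are [7, 4, 3]_13; such a code would be non-MDS.


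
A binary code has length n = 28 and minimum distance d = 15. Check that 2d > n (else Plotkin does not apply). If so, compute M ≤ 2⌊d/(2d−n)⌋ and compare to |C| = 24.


Plotkin bound M ≤ 14; given |C| = 24 > bound (violated).

Check applicability: 2d = 30, n = 28.
2d − n = 2 > 0, so Plotkin applies.
Compute d/(2d−n) = 15/2 ≈ 7.5000.
⌊d/(2d−n)⌋ = 7.
Plotkin bound: M ≤ 2·7 = 14.
Given |C| = 24, check: VIOLATED.
This |C| is above the Plotkin bound, so no binary code with n = 28, d = 15 and 24 codewords exists.


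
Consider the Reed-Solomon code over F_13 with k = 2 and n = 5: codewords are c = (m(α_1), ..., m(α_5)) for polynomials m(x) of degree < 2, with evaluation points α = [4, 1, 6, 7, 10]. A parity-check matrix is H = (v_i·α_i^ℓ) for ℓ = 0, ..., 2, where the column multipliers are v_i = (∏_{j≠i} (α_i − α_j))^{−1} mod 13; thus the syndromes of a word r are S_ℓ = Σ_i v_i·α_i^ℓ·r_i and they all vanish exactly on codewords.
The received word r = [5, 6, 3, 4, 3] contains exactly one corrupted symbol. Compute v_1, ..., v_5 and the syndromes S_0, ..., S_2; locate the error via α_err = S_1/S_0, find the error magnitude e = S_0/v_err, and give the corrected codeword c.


S = (3, 5, 4), error at position 3, error magnitude e = 3, c = [5, 6, 0, 4, 3].

Step 1: column multipliers v_i = (∏_{j≠i}(α_i − α_j))^{−1} mod 13.
  i = 1 (α = 4): (4−1)(4−6)(4−7)(4−10) = 3·(−2)·(−3)·(−6) = −108 ≡ 9, so v_1 = 9^{−1} = 3 (mod 13).
  i = 2 (α = 1): (1−4)(1−6)(1−7)(1−10) = (−3)·(−5)·(−6)·(−9) = 810 ≡ 4, so v_2 = 4^{−1} = 10 (mod 13).
  i = 3 (α = 6): (6−4)(6−1)(6−7)(6−10) = 2·5·(−1)·(−4) = 40 ≡ 1, so v_3 = 1^{−1} = 1 (mod 13).
  i = 4 (α = 7): (7−4)(7−1)(7−6)(7−10) = 3·6·1·(−3) = −54 ≡ 11, so v_4 = 11^{−1} = 6 (mod 13).
  i = 5 (α = 10): (10−4)(10−1)(10−6)(10−7) = 6·9·4·3 = 648 ≡ 11, so v_5 = 11^{−1} = 6 (mod 13).
  v = [3, 10, 1, 6, 6].
Step 2: syndromes of r = [5, 6, 3, 4, 3] (all sums mod 13).
  S_0 = Σ v_i r_i = 3·5 + 10·6 + 1·3 + 6·4 + 6·3 = 120 ≡ 3.
  S_1 = Σ v_i α_i r_i = 3·4·5 + 10·1·6 + 1·6·3 + 6·7·4 + 6·10·3 = 486 ≡ 5.
  α_i^2 mod 13 = [3, 1, 10, 10, 9].
  S_2 = Σ v_i α_i^2 r_i = 3·3·5 + 10·1·6 + 1·10·3 + 6·10·4 + 6·9·3 = 537 ≡ 4.
  S = (3, 5, 4) ≠ 0, so r is not a codeword (an error is present).
Step 3: locate the error. For a single error e at position i, S_ℓ = v_i·e·α_i^ℓ, so α_err = S_1/S_0.
  S_0^{−1} = 3^{−1} = 9 (mod 13), so α_err = 5·9 = 45 ≡ 6 = α_3. Error position i = 3.
  Consistency check: S_2/S_1 = 4·8 = 32 ≡ 6 = α_err ✓ (single-error assumption holds).
Step 4: error magnitude e = S_0/v_3 = S_0·∏_{j≠3}(α_3 − α_j) = 3·1 = 3 ≡ 3 (mod 13).
Step 5: correct position 3: c_3 = r_3 − e = 3 − 3 ≡ 0 (mod 13). Hence c = [5, 6, 0, 4, 3].
  Check: interpolating c through the α_i gives m(x) = 2 + 4·x (degree < 2) with m(α_i) = c_i for every i, so c is indeed a codeword.


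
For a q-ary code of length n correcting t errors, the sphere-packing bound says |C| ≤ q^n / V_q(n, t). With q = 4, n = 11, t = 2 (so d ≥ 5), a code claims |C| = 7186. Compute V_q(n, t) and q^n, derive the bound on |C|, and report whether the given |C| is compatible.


V_q(n, t) = 529, q^n = 4194304, Hamming bound = 7928, |C| = 7186 ≤ bound (satisfied).

Step 1: Compute V_q(n, t) = Σ_{j=0}^2 C(n, j) (q−1)^j.
  j = 0: C(11,0)·(3)^0 = 1·1 = 1.
  j = 1: C(11,1)·(3)^1 = 11·3 = 33.
  j = 2: C(11,2)·(3)^2 = 55·9 = 495.
  V_q(n, t) = 1 + 33 + 495 = 529.
Step 2: q^n = 4^11 = 4194304.
Step 3: Hamming bound ⌊q^n / V_q(n,t)⌋ = ⌊4194304/529⌋ = 7928.
Step 4: Compare |C| = 7186 to 7928: satisfied.
The claimed |C| lies below the Hamming bound.


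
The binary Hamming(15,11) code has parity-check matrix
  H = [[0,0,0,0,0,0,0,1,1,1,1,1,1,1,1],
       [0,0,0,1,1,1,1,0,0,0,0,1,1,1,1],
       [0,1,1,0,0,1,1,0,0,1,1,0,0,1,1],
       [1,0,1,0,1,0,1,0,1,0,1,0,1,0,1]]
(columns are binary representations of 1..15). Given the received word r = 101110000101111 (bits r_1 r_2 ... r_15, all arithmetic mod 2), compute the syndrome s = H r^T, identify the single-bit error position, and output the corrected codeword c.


s = (1, 0, 0, 1)^T, error position = 9, corrected codeword c = 101110001101111

Compute s = H r^T mod 2 one row at a time:
  s_1 = 0 + 0 + 1 + 0 + 1 + 1 + 1 + 1 = 5 ≡ 1 (mod 2).
  s_2 = 1 + 1 + 0 + 0 + 1 + 1 + 1 + 1 = 6 ≡ 0 (mod 2).
  s_3 = 0 + 1 + 0 + 0 + 1 + 0 + 1 + 1 = 4 ≡ 0 (mod 2).
  s_4 = 1 + 1 + 1 + 0 + 0 + 0 + 1 + 1 = 5 ≡ 1 (mod 2).
s = (1, 0, 0, 1)^T — this equals column 9 of H (binary 1001), so error is at position 9.
Correct: flip bit 9 of r = 101110000101111 to get c = 101110001101111.


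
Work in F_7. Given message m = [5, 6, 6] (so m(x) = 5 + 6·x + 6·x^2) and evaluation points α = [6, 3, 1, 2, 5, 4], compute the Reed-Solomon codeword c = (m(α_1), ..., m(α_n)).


c = [5, 0, 3, 6, 3, 6]

Message polynomial: m(x) = 5 + 6·x + 6·x^2 (mod 7).
For each evaluation point α_i, compute m(α_i) mod 7:
  α_1 = 6: Horner steps 6 → 0 → 5, so m(6) = 5.
  α_2 = 3: Horner steps 6 → 3 → 0, so m(3) = 0.
  α_3 = 1: Horner steps 6 → 5 → 3, so m(1) = 3.
  α_4 = 2: Horner steps 6 → 4 → 6, so m(2) = 6.
  α_5 = 5: Horner steps 6 → 1 → 3, so m(5) = 3.
  α_6 = 4: Horner steps 6 → 2 → 6, so m(4) = 6.
Codeword c = [5, 0, 3, 6, 3, 6] ∈ F_7^6.


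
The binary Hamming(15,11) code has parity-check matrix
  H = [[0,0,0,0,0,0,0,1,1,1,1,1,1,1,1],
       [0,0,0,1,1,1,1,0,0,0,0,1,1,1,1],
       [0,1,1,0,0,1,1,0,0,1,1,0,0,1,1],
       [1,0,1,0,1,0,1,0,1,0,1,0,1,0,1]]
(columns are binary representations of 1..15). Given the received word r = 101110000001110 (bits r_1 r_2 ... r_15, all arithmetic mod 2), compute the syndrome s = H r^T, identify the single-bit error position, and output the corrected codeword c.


s = (1, 1, 0, 0)^T, error position = 12, corrected codeword c = 101110000000110

Compute s = H r^T mod 2 one row at a time:
  s_1 = 0 + 0 + 0 + 0 + 1 + 1 + 1 + 0 = 3 ≡ 1 (mod 2).
  s_2 = 1 + 1 + 0 + 0 + 1 + 1 + 1 + 0 = 5 ≡ 1 (mod 2).
  s_3 = 0 + 1 + 0 + 0 + 0 + 0 + 1 + 0 = 2 ≡ 0 (mod 2).
  s_4 = 1 + 1 + 1 + 0 + 0 + 0 + 1 + 0 = 4 ≡ 0 (mod 2).
s = (1, 1, 0, 0)^T — this equals column 12 of H (binary 1100), so error is at position 12.
Correct: flip bit 12 of r = 101110000001110 to get c = 101110000000110.


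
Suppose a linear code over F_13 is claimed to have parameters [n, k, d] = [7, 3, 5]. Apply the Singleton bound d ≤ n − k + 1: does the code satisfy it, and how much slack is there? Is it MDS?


Singleton RHS = n − k + 1 = 5, slack = 0, bound satisfied, MDS.

Singleton bound: d ≤ n − k + 1.
Here n = 7, k = 3, so n − k + 1 = 5.
Given d = 5, check d ≤ 5: YES.
Slack = (n − k + 1) − d = 0.
The code is MDS (slack = 0).
Description: the claimed parameters are [7, 3, 5]_13; such a code would be MDS (meets Singleton bound).


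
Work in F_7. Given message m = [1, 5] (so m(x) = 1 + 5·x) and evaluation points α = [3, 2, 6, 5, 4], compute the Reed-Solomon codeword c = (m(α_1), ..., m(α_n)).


c = [2, 4, 3, 5, 0]

Message polynomial: m(x) = 1 + 5·x (mod 7).
For each evaluation point α_i, compute m(α_i) mod 7:
  α_1 = 3: Horner steps 5 → 2, so m(3) = 2.
  α_2 = 2: Horner steps 5 → 4, so m(2) = 4.
  α_3 = 6: Horner steps 5 → 3, so m(6) = 3.
  α_4 = 5: Horner steps 5 → 5, so m(5) = 5.
  α_5 = 4: Horner steps 5 → 0, so m(4) = 0.
Codeword c = [2, 4, 3, 5, 0] ∈ F_7^5.


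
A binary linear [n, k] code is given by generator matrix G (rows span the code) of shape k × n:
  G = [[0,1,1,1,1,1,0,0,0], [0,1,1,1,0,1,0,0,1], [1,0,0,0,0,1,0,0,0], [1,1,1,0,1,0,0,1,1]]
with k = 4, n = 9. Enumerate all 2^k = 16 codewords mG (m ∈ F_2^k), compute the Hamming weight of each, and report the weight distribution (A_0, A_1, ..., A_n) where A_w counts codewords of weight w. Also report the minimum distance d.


Weight distribution: A_0 = 1, A_2 = 2, A_3 = 2, A_4 = 3, A_5 = 6, A_6 = 2. Minimum distance d = 2.

Enumerate all 2^4 = 16 messages m ∈ F_2^4.
For each, compute codeword c = mG in F_2^9, then tally its weight.
  m = 0000 → c = 000000000, weight = 0.
  m = 1000 → c = 011111000, weight = 5.
  m = 0100 → c = 011101001, weight = 5.
  m = 1100 → c = 000010001, weight = 2.
  m = 0010 → c = 100001000, weight = 2.
  m = 1010 → c = 111110000, weight = 5.
  m = 0110 → c = 111100001, weight = 5.
  m = 1110 → c = 100011001, weight = 4.
  m = 0001 → c = 111010011, weight = 6.
  m = 1001 → c = 100101011, weight = 5.
  m = 0101 → c = 100111010, weight = 5.
  m = 1101 → c = 111000010, weight = 4.
  m = 0011 → c = 011011011, weight = 6.
  m = 1011 → c = 000100011, weight = 3.
  m = 0111 → c = 000110010, weight = 3.
  m = 1111 → c = 011001010, weight = 4.
Tally weights:
  weight 0: 1 codewords.
  weight 2: 2 codewords.
  weight 3: 2 codewords.
  weight 4: 3 codewords.
  weight 5: 6 codewords.
  weight 6: 2 codewords.
Minimum distance d = smallest w > 0 with A_w > 0 = 2.
Sanity: Σ A_w = 16 = 2^4 = 16 ✓.


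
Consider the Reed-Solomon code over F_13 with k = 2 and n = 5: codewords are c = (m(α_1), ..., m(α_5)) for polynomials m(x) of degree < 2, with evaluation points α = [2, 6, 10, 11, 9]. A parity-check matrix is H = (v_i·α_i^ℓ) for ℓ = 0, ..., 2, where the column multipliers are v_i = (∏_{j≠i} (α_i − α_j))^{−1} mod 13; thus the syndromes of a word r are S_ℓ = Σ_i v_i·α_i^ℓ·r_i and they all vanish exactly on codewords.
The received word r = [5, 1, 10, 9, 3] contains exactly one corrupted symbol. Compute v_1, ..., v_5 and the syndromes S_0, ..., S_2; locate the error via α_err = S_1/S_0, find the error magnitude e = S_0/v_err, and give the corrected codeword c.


S = (6, 2, 5), error at position 5, error magnitude e = 5, c = [5, 1, 10, 9, 11].

Step 1: column multipliers v_i = (∏_{j≠i}(α_i − α_j))^{−1} mod 13.
  i = 1 (α = 2): (2−6)(2−10)(2−11)(2−9) = (−4)·(−8)·(−9)·(−7) = 2016 ≡ 1, so v_1 = 1^{−1} = 1 (mod 13).
  i = 2 (α = 6): (6−2)(6−10)(6−11)(6−9) = 4·(−4)·(−5)·(−3) = −240 ≡ 7, so v_2 = 7^{−1} = 2 (mod 13).
  i = 3 (α = 10): (10−2)(10−6)(10−11)(10−9) = 8·4·(−1)·1 = −32 ≡ 7, so v_3 = 7^{−1} = 2 (mod 13).
  i = 4 (α = 11): (11−2)(11−6)(11−10)(11−9) = 9·5·1·2 = 90 ≡ 12, so v_4 = 12^{−1} = 12 (mod 13).
  i = 5 (α = 9): (9−2)(9−6)(9−10)(9−11) = 7·3·(−1)·(−2) = 42 ≡ 3, so v_5 = 3^{−1} = 9 (mod 13).
  v = [1, 2, 2, 12, 9].
Step 2: syndromes of r = [5, 1, 10, 9, 3] (all sums mod 13).
  S_0 = Σ v_i r_i = 1·5 + 2·1 + 2·10 + 12·9 + 9·3 = 162 ≡ 6.
  S_1 = Σ v_i α_i r_i = 1·2·5 + 2·6·1 + 2·10·10 + 12·11·9 + 9·9·3 = 1653 ≡ 2.
  α_i^2 mod 13 = [4, 10, 9, 4, 3].
  S_2 = Σ v_i α_i^2 r_i = 1·4·5 + 2·10·1 + 2·9·10 + 12·4·9 + 9·3·3 = 733 ≡ 5.
  S = (6, 2, 5) ≠ 0, so r is not a codeword (an error is present).
Step 3: locate the error. For a single error e at position i, S_ℓ = v_i·e·α_i^ℓ, so α_err = S_1/S_0.
  S_0^{−1} = 6^{−1} = 11 (mod 13), so α_err = 2·11 = 22 ≡ 9 = α_5. Error position i = 5.
  Consistency check: S_2/S_1 = 5·7 = 35 ≡ 9 = α_err ✓ (single-error assumption holds).
Step 4: error magnitude e = S_0/v_5 = S_0·∏_{j≠5}(α_5 − α_j) = 6·3 = 18 ≡ 5 (mod 13).
Step 5: correct position 5: c_5 = r_5 − e = 3 − 5 ≡ 11 (mod 13). Hence c = [5, 1, 10, 9, 11].
  Check: interpolating c through the α_i gives m(x) = 7 + 12·x (degree < 2) with m(α_i) = c_i for every i, so c is indeed a codeword.


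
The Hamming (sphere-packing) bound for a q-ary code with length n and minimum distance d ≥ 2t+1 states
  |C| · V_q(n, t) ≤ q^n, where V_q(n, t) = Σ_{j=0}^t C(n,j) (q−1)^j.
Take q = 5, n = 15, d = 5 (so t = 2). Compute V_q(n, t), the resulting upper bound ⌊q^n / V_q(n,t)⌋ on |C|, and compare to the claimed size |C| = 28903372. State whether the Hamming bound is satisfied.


V_q(n, t) = 1741, q^n = 30517578125, Hamming bound = 17528764, |C| = 28903372 > bound (violated).

Step 1: Compute V_q(n, t) = Σ_{j=0}^2 C(n, j) (q−1)^j.
  j = 0: C(15,0)·(4)^0 = 1·1 = 1.
  j = 1: C(15,1)·(4)^1 = 15·4 = 60.
  j = 2: C(15,2)·(4)^2 = 105·16 = 1680.
  V_q(n, t) = 1 + 60 + 1680 = 1741.
Step 2: q^n = 5^15 = 30517578125.
Step 3: Hamming bound ⌊q^n / V_q(n,t)⌋ = ⌊30517578125/1741⌋ = 17528764.
Step 4: Compare |C| = 28903372 to 17528764: violated.
The claimed |C| lies above the Hamming bound, so no 5-ary code of length 15 with d ≥ 5 can have 28903372 codewords.


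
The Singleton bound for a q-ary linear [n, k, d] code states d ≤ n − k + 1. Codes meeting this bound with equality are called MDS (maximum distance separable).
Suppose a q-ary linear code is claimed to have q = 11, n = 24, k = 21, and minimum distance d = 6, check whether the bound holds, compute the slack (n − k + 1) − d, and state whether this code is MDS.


Singleton RHS = n − k + 1 = 4, slack = -2, bound violated (no such code; not MDS).

Singleton bound: d ≤ n − k + 1.
Here n = 24, k = 21, so n − k + 1 = 4.
Given d = 6, check d ≤ 4: NO.
Slack = (n − k + 1) − d = -2.
The slack is negative: d = 6 exceeds n − k + 1 = 4 by 2, so the Singleton bound is violated and no linear [24, 21, 6]_11 code can exist. In particular it is not MDS (MDS requires d = n − k + 1 exactly).
Description: the claimed parameters are [24, 21, 6]_11; such a code would be impossible (violates the Singleton bound).


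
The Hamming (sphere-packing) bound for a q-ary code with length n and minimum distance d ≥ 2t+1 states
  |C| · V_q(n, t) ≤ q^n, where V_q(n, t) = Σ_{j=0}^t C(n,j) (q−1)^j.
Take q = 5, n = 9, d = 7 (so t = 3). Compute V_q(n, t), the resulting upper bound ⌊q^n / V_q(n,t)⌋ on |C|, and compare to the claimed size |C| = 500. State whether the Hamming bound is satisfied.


V_q(n, t) = 5989, q^n = 1953125, Hamming bound = 326, |C| = 500 > bound (violated).

Step 1: Compute V_q(n, t) = Σ_{j=0}^3 C(n, j) (q−1)^j.
  j = 0: C(9,0)·(4)^0 = 1·1 = 1.
  j = 1: C(9,1)·(4)^1 = 9·4 = 36.
  j = 2: C(9,2)·(4)^2 = 36·16 = 576.
  j = 3: C(9,3)·(4)^3 = 84·64 = 5376.
  V_q(n, t) = 1 + 36 + 576 + 5376 = 5989.
Step 2: q^n = 5^9 = 1953125.
Step 3: Hamming bound ⌊q^n / V_q(n,t)⌋ = ⌊1953125/5989⌋ = 326.
Step 4: Compare |C| = 500 to 326: violated.
The claimed |C| lies above the Hamming bound, so no 5-ary code of length 9 with d ≥ 7 can have 500 codewords.


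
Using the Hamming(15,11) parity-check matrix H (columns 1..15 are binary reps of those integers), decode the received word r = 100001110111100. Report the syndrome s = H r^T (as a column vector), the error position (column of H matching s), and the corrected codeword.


s = (1, 0, 0, 0)^T, error position = 8, corrected codeword c = 100001100111100

Compute s = H r^T mod 2 one row at a time:
  s_1 = 1 + 0 + 1 + 1 + 1 + 1 + 0 + 0 = 5 ≡ 1 (mod 2).
  s_2 = 0 + 0 + 1 + 1 + 1 + 1 + 0 + 0 = 4 ≡ 0 (mod 2).
  s_3 = 0 + 0 + 1 + 1 + 1 + 1 + 0 + 0 = 4 ≡ 0 (mod 2).
  s_4 = 1 + 0 + 0 + 1 + 0 + 1 + 1 + 0 = 4 ≡ 0 (mod 2).
s = (1, 0, 0, 0)^T — this equals column 8 of H (binary 1000), so error is at position 8.
Correct: flip bit 8 of r = 100001110111100 to get c = 100001100111100.


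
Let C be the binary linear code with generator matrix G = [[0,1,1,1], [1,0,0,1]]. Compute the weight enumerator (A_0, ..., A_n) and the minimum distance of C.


Weight distribution: A_0 = 1, A_2 = 1, A_3 = 2. Minimum distance d = 2.

Enumerate all 2^2 = 4 messages m ∈ F_2^2.
For each, compute codeword c = mG in F_2^4, then tally its weight.
  m = 00 → c = 0000, weight = 0.
  m = 10 → c = 0111, weight = 3.
  m = 01 → c = 1001, weight = 2.
  m = 11 → c = 1110, weight = 3.
Tally weights:
  weight 0: 1 codewords.
  weight 2: 1 codewords.
  weight 3: 2 codewords.
Minimum distance d = smallest w > 0 with A_w > 0 = 2.
Sanity: Σ A_w = 4 = 2^2 = 4 ✓.


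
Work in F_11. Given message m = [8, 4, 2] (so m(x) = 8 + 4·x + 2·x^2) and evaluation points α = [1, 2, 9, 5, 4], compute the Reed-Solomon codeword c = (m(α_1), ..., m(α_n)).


c = [3, 2, 8, 1, 1]

Message polynomial: m(x) = 8 + 4·x + 2·x^2 (mod 11).
For each evaluation point α_i, compute m(α_i) mod 11:
  α_1 = 1: Horner steps 2 → 6 → 3, so m(1) = 3.
  α_2 = 2: Horner steps 2 → 8 → 2, so m(2) = 2.
  α_3 = 9: Horner steps 2 → 0 → 8, so m(9) = 8.
  α_4 = 5: Horner steps 2 → 3 → 1, so m(5) = 1.
  α_5 = 4: Horner steps 2 → 1 → 1, so m(4) = 1.
Codeword c = [3, 2, 8, 1, 1] ∈ F_11^5.


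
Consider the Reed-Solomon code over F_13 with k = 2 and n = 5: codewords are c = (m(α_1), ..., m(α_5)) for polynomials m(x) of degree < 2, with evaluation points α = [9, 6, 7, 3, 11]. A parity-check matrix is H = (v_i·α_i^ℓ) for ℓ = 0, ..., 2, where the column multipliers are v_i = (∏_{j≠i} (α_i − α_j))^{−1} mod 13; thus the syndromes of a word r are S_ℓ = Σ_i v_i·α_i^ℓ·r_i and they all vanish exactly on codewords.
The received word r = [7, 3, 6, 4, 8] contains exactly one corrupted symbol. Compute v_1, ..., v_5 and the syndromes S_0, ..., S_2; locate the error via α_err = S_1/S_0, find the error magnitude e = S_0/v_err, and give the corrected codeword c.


S = (8, 9, 2), error at position 2, error magnitude e = 4, c = [7, 12, 6, 4, 8].

Step 1: column multipliers v_i = (∏_{j≠i}(α_i − α_j))^{−1} mod 13.
  i = 1 (α = 9): (9−6)(9−7)(9−3)(9−11) = 3·2·6·(−2) = −72 ≡ 6, so v_1 = 6^{−1} = 11 (mod 13).
  i = 2 (α = 6): (6−9)(6−7)(6−3)(6−11) = (−3)·(−1)·3·(−5) = −45 ≡ 7, so v_2 = 7^{−1} = 2 (mod 13).
  i = 3 (α = 7): (7−9)(7−6)(7−3)(7−11) = (−2)·1·4·(−4) = 32 ≡ 6, so v_3 = 6^{−1} = 11 (mod 13).
  i = 4 (α = 3): (3−9)(3−6)(3−7)(3−11) = (−6)·(−3)·(−4)·(−8) = 576 ≡ 4, so v_4 = 4^{−1} = 10 (mod 13).
  i = 5 (α = 11): (11−9)(11−6)(11−7)(11−3) = 2·5·4·8 = 320 ≡ 8, so v_5 = 8^{−1} = 5 (mod 13).
  v = [11, 2, 11, 10, 5].
Step 2: syndromes of r = [7, 3, 6, 4, 8] (all sums mod 13).
  S_0 = Σ v_i r_i = 11·7 + 2·3 + 11·6 + 10·4 + 5·8 = 229 ≡ 8.
  S_1 = Σ v_i α_i r_i = 11·9·7 + 2·6·3 + 11·7·6 + 10·3·4 + 5·11·8 = 1751 ≡ 9.
  α_i^2 mod 13 = [3, 10, 10, 9, 4].
  S_2 = Σ v_i α_i^2 r_i = 11·3·7 + 2·10·3 + 11·10·6 + 10·9·4 + 5·4·8 = 1471 ≡ 2.
  S = (8, 9, 2) ≠ 0, so r is not a codeword (an error is present).
Step 3: locate the error. For a single error e at position i, S_ℓ = v_i·e·α_i^ℓ, so α_err = S_1/S_0.
  S_0^{−1} = 8^{−1} = 5 (mod 13), so α_err = 9·5 = 45 ≡ 6 = α_2. Error position i = 2.
  Consistency check: S_2/S_1 = 2·3 = 6 ≡ 6 = α_err ✓ (single-error assumption holds).
Step 4: error magnitude e = S_0/v_2 = S_0·∏_{j≠2}(α_2 − α_j) = 8·7 = 56 ≡ 4 (mod 13).
Step 5: correct position 2: c_2 = r_2 − e = 3 − 4 ≡ 12 (mod 13). Hence c = [7, 12, 6, 4, 8].
  Check: interpolating c through the α_i gives m(x) = 9 + 7·x (degree < 2) with m(α_i) = c_i for every i, so c is indeed a codeword.


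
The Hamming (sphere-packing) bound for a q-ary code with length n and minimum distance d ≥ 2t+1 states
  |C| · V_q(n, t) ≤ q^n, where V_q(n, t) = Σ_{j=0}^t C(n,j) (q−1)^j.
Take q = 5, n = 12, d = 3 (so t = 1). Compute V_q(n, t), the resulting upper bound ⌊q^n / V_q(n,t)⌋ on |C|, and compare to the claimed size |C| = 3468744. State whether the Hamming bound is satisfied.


V_q(n, t) = 49, q^n = 244140625, Hamming bound = 4982461, |C| = 3468744 ≤ bound (satisfied).

Step 1: Compute V_q(n, t) = Σ_{j=0}^1 C(n, j) (q−1)^j.
  j = 0: C(12,0)·(4)^0 = 1·1 = 1.
  j = 1: C(12,1)·(4)^1 = 12·4 = 48.
  V_q(n, t) = 1 + 48 = 49.
Step 2: q^n = 5^12 = 244140625.
Step 3: Hamming bound ⌊q^n / V_q(n,t)⌋ = ⌊244140625/49⌋ = 4982461.
Step 4: Compare |C| = 3468744 to 4982461: satisfied.
The claimed |C| lies below the Hamming bound.


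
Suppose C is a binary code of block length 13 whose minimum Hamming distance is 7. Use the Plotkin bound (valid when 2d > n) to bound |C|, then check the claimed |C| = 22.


Plotkin bound M ≤ 14; given |C| = 22 > bound (violated).

Check applicability: 2d = 14, n = 13.
2d − n = 1 > 0, so Plotkin applies.
Compute d/(2d−n) = 7/1 ≈ 7.0000.
⌊d/(2d−n)⌋ = 7.
Plotkin bound: M ≤ 2·7 = 14.
Given |C| = 22, check: VIOLATED.
This |C| is above the Plotkin bound, so no binary code with n = 13, d = 7 and 22 codewords exists.
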